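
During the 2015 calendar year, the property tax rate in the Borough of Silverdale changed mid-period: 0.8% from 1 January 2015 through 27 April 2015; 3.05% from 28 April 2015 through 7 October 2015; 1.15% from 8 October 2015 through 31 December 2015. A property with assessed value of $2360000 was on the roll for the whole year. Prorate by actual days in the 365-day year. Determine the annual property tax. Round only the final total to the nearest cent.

$44516.71

1 January – 27 April 2015: 117 days at 0.8% → $2360000 × 0.8% × 117/365 = $6051.9452
28 April – 7 October 2015: 163 days at 3.05% → $2360000 × 3.05% × 163/365 = $32144.4932
8 October – 31 December 2015: 85 days at 1.15% → $2360000 × 1.15% × 85/365 = $6320.2740
Total = $44516.7123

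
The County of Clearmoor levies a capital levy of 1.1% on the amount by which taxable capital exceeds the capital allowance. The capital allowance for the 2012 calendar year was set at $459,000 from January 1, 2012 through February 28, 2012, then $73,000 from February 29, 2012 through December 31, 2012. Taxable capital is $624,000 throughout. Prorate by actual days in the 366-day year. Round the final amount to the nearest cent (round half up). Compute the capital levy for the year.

$5,376.54

January 1 – February 28, 2012: 59 days, exemption $459,000 → ($624,000 − $459,000) × 1.1% × 59/366 = $292.5820
February 29 – December 31, 2012: 307 days, exemption $73,000 → ($624,000 − $73,000) × 1.1% × 307/366 = $5,083.9536
Total = $5,376.5355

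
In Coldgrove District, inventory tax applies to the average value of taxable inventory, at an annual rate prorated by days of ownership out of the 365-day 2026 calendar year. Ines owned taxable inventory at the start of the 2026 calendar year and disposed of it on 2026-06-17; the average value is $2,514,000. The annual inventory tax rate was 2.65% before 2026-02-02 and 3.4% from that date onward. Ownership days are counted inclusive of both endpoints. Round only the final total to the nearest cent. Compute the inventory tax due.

2026-01-01 to 2026-02-01: 32 days at 2.65% → $2,514,000 × 2.65% × 32/365 = $5,840.7452
2026-02-02 to 2026-06-17: 136 days at 3.4% → $2,514,000 × 3.4% × 136/365 = $31,848.5918
Total = $37,689.3370

$37,689.34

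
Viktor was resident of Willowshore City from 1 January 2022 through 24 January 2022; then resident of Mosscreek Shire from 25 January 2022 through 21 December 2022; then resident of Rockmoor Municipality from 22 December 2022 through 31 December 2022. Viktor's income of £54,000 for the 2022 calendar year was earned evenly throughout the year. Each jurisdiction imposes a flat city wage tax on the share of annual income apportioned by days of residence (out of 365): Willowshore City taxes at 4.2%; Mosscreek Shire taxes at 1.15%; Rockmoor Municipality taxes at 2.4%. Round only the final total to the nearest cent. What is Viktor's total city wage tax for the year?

£747.79

Willowshore City, 1 January – 24 January 2022: 24 days → £54,000 × 4.2% × 24/365 = £149.1288
Mosscreek Shire, 25 January – 21 December 2022: 331 days → £54,000 × 1.15% × 331/365 = £563.1534
Rockmoor Municipality, 22 December – 31 December 2022: 10 days → £54,000 × 2.4% × 10/365 = £35.5068
Total = £747.7890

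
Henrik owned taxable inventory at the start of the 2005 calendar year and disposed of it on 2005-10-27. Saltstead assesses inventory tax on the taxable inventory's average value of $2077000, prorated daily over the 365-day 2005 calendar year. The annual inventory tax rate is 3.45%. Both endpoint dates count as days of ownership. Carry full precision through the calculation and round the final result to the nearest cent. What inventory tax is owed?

$58895.75

Days held (2005-01-01 to 2005-10-27): 300 out of 365
Tax = $2077000 × 3.45% × 300/365 = $58895.7534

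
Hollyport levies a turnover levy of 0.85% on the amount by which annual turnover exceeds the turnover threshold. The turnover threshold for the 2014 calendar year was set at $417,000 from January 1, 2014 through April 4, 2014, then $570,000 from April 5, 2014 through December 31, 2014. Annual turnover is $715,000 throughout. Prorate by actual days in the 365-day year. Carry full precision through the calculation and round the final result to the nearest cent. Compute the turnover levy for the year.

$1,567.42

January 1 – April 4, 2014: 94 days, exemption $417,000 → ($715,000 − $417,000) × 0.85% × 94/365 = $652.3342
April 5 – December 31, 2014: 271 days, exemption $570,000 → ($715,000 − $570,000) × 0.85% × 271/365 = $915.0890
Total = $1,567.4233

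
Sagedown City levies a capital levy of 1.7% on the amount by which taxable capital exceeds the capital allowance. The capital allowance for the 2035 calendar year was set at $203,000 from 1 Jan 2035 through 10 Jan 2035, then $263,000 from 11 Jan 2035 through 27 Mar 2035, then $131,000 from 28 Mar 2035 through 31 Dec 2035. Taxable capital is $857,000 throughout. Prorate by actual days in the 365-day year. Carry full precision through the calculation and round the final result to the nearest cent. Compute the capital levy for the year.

$11,841.22

1 Jan – 10 Jan 2035: 10 days, exemption $203,000 → ($857,000 − $203,000) × 1.7% × 10/365 = $304.6027
11 Jan – 27 Mar 2035: 76 days, exemption $263,000 → ($857,000 − $263,000) × 1.7% × 76/365 = $2,102.5973
28 Mar – 31 Dec 2035: 279 days, exemption $131,000 → ($857,000 − $131,000) × 1.7% × 279/365 = $9,434.0219
Total = $11,841.2219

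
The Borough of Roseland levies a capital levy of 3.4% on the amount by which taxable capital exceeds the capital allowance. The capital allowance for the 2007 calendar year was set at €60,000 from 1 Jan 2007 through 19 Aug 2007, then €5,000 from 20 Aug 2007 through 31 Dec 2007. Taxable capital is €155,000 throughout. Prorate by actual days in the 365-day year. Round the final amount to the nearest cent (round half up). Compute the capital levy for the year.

€3,916.52

1 Jan – 19 Aug 2007: 231 days, exemption €60,000 → (€155,000 − €60,000) × 3.4% × 231/365 = €2,044.1918
20 Aug – 31 Dec 2007: 134 days, exemption €5,000 → (€155,000 − €5,000) × 3.4% × 134/365 = €1,872.3288
Total = €3,916.5205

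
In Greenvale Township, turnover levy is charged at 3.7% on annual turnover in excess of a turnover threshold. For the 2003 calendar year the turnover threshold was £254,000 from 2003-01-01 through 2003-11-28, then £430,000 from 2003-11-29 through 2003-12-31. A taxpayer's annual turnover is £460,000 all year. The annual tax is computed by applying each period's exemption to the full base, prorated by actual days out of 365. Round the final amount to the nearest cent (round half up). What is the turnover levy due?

2003-01-01 to 2003-11-28: 332 days, exemption £254,000 → (£460,000 − £254,000) × 3.7% × 332/365 = £6,932.8877
2003-11-29 to 2003-12-31: 33 days, exemption £430,000 → (£460,000 − £430,000) × 3.7% × 33/365 = £100.3562
Total = £7,033.2438

£7,033.24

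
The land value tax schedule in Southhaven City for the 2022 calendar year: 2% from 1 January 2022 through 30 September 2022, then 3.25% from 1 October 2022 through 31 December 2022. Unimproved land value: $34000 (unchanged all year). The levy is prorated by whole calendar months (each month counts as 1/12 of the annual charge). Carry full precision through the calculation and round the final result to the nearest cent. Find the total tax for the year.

1 January – 30 September 2022: 9 months at 2% → $34000 × 2% × 9/12 = $510.0000
1 October – 31 December 2022: 3 months at 3.25% → $34000 × 3.25% × 3/12 = $276.2500
Total = $786.2500

$786.25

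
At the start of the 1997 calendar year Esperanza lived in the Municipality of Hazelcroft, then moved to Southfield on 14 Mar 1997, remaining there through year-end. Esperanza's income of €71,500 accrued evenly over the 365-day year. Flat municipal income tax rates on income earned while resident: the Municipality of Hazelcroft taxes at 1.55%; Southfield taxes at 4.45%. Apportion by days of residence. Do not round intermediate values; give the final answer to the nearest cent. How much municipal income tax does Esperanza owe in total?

€2,772.73

The Municipality of Hazelcroft, 1 Jan – 13 Mar 1997: 72 days → €71,500 × 1.55% × 72/365 = €218.6137
Southfield, 14 Mar – 31 Dec 1997: 293 days → €71,500 × 4.45% × 293/365 = €2,554.1171
Total = €2,772.7308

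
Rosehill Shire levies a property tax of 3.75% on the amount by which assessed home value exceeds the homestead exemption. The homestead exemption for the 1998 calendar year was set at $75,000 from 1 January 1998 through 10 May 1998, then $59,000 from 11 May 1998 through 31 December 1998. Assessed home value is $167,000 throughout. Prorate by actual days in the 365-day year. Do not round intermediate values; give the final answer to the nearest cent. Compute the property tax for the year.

1 January – 10 May 1998: 130 days, exemption $75,000 → ($167,000 − $75,000) × 3.75% × 130/365 = $1,228.7671
11 May – 31 December 1998: 235 days, exemption $59,000 → ($167,000 − $59,000) × 3.75% × 235/365 = $2,607.5342
Total = $3,836.3014

$3,836.30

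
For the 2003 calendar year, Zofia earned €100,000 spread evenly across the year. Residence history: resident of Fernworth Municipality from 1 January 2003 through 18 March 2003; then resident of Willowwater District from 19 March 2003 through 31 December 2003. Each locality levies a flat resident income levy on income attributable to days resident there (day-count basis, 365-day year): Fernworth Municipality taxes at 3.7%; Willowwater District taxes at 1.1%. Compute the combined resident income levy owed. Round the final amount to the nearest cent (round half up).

€1,648.49

Fernworth Municipality, 1 January – 18 March 2003: 77 days → €100,000 × 3.7% × 77/365 = €780.5479
Willowwater District, 19 March – 31 December 2003: 288 days → €100,000 × 1.1% × 288/365 = €867.9452
Total = €1,648.4932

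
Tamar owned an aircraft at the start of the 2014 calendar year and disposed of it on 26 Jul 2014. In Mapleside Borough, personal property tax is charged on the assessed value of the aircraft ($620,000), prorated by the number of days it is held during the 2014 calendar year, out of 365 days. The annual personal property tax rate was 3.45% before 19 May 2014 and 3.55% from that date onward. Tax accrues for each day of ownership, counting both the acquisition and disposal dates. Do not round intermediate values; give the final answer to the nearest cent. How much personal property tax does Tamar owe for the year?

1 Jan – 18 May 2014: 138 days at 3.45% → $620,000 × 3.45% × 138/365 = $8,087.1781
19 May – 26 Jul 2014: 69 days at 3.55% → $620,000 × 3.55% × 69/365 = $4,160.7945
Total = $12,247.9726

$12,247.97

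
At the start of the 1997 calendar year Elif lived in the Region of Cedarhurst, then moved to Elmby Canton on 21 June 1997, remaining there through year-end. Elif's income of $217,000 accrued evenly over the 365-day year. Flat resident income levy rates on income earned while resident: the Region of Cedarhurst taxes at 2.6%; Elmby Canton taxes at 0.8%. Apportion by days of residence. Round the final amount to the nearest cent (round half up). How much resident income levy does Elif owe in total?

The Region of Cedarhurst, 1 January – 20 June 1997: 171 days → $217,000 × 2.6% × 171/365 = $2,643.2384
Elmby Canton, 21 June – 31 December 1997: 194 days → $217,000 × 0.8% × 194/365 = $922.6959
Total = $3,565.9342

$3,565.93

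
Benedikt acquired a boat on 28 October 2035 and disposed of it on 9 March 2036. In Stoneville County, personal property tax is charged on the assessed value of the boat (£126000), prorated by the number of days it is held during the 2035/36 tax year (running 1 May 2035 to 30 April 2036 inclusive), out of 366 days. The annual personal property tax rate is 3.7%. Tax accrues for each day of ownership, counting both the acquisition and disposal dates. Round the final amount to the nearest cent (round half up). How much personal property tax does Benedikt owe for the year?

£1706.85

Days held (28 October 2035 – 9 March 2036): 134 out of 366
Tax = £126000 × 3.7% × 134/366 = £1706.8525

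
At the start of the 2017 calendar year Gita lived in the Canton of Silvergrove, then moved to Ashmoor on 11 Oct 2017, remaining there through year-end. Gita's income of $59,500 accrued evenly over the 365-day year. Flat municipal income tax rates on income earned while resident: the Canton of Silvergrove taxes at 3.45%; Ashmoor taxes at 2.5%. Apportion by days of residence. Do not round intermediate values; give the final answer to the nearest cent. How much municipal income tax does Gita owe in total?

The Canton of Silvergrove, 1 Jan – 10 Oct 2017: 283 days → $59,500 × 3.45% × 283/365 = $1,591.5842
Ashmoor, 11 Oct – 31 Dec 2017: 82 days → $59,500 × 2.5% × 82/365 = $334.1781
Total = $1,925.7623

$1,925.76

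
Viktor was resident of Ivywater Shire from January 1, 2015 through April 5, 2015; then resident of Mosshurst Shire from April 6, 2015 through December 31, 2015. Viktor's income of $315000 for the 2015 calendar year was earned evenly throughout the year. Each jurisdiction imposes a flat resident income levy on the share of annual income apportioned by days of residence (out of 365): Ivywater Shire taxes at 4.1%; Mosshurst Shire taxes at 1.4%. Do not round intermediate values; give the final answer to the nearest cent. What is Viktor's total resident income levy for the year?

$6623.63

Ivywater Shire, January 1 – April 5, 2015: 95 days → $315000 × 4.1% × 95/365 = $3361.4384
Mosshurst Shire, April 6 – December 31, 2015: 270 days → $315000 × 1.4% × 270/365 = $3262.1918
Total = $6623.6301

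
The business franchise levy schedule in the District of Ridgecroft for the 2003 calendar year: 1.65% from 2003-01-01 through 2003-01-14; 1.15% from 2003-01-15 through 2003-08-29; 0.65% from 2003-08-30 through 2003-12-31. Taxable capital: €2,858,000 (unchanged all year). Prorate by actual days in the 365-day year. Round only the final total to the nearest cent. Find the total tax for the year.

€28,560.42

2003-01-01 to 2003-01-14: 14 days at 1.65% → €2,858,000 × 1.65% × 14/365 = €1,808.7616
2003-01-15 to 2003-08-29: 227 days at 1.15% → €2,858,000 × 1.15% × 227/365 = €20,440.5726
2003-08-30 to 2003-12-31: 124 days at 0.65% → €2,858,000 × 0.65% × 124/365 = €6,311.0904
Total = €28,560.4247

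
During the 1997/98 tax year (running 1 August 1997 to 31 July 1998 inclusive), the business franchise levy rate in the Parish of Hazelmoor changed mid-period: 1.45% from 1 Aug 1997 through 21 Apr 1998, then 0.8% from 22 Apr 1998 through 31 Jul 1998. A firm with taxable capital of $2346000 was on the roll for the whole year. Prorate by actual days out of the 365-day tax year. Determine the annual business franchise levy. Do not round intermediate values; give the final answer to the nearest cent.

$29797.41

1 Aug 1997 – 21 Apr 1998: 264 days at 1.45% → $2346000 × 1.45% × 264/365 = $24604.0767
22 Apr – 31 Jul 1998: 101 days at 0.8% → $2346000 × 0.8% × 101/365 = $5193.3370
Total = $29797.4137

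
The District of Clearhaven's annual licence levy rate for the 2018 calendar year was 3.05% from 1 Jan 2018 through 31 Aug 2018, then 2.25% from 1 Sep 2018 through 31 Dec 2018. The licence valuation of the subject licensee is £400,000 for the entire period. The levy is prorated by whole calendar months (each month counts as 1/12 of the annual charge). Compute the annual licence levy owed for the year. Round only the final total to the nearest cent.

1 Jan – 31 Aug 2018: 8 months at 3.05% → £400,000 × 3.05% × 8/12 = £8,133.3333
1 Sep – 31 Dec 2018: 4 months at 2.25% → £400,000 × 2.25% × 4/12 = £3,000.0000
Total = £11,133.3333

£11,133.33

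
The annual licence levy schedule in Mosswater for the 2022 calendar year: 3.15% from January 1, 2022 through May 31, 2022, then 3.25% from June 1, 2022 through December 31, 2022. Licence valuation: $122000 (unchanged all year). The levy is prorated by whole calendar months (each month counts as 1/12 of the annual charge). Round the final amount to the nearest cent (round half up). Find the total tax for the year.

January 1 – May 31, 2022: 5 months at 3.15% → $122000 × 3.15% × 5/12 = $1601.2500
June 1 – December 31, 2022: 7 months at 3.25% → $122000 × 3.25% × 7/12 = $2312.9167
Total = $3914.1667

$3914.17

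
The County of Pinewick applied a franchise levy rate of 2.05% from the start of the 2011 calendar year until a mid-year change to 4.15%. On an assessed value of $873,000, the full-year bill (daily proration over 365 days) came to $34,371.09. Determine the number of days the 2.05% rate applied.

Let d = days at the first rate; then 365 − d days at the second rate.
$873,000 × [2.05%·d + 4.15%·(365−d)] / 365 = $34,371.09
Solving gives d = 37, so the new rate took effect on 7 February 2011.

37 days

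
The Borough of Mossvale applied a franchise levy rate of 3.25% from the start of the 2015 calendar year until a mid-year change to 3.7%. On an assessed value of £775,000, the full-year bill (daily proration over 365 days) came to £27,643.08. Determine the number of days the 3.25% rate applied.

Let d = days at the first rate; then 365 − d days at the second rate.
£775,000 × [3.25%·d + 3.7%·(365−d)] / 365 = £27,643.08
Solving gives d = 108, so the new rate took effect on April 19, 2015.

108 days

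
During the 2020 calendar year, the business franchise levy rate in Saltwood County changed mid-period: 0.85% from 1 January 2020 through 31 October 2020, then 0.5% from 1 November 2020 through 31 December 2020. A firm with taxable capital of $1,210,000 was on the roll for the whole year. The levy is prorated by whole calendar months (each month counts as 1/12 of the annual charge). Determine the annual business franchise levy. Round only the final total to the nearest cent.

1 January – 31 October 2020: 10 months at 0.85% → $1,210,000 × 0.85% × 10/12 = $8,570.8333
1 November – 31 December 2020: 2 months at 0.5% → $1,210,000 × 0.5% × 2/12 = $1,008.3333
Total = $9,579.1667

$9,579.17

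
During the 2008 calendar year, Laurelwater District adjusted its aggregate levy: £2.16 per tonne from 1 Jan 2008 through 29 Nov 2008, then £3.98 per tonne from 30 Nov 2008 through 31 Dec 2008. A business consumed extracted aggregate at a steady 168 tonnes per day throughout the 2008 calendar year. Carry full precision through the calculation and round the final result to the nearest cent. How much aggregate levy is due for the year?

1 Jan – 29 Nov 2008: 334 days × 168 tonnes/day = 56,112 tonnes at £2.16/tonne → £121,201.92
30 Nov – 31 Dec 2008: 32 days × 168 tonnes/day = 5,376 tonnes at £3.98/tonne → £21,396.48

£142,598.40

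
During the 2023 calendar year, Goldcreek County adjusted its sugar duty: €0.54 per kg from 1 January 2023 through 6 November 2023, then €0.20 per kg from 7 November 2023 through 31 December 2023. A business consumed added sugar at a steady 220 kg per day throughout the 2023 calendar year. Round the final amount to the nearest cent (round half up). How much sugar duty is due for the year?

1 January – 6 November 2023: 310 days × 220 kg/day = 68,200 kg at €0.54/kg → €36828.00
7 November – 31 December 2023: 55 days × 220 kg/day = 12,100 kg at €0.20/kg → €2420.00

€39248.00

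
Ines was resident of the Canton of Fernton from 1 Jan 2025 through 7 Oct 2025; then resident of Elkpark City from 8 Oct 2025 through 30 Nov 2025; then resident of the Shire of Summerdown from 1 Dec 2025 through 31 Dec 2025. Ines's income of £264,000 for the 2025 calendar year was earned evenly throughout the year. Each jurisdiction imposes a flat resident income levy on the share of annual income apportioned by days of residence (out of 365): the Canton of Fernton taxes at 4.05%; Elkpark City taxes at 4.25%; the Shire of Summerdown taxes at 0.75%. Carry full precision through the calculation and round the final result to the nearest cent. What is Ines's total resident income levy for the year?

The Canton of Fernton, 1 Jan – 7 Oct 2025: 280 days → £264,000 × 4.05% × 280/365 = £8,202.0822
Elkpark City, 8 Oct – 30 Nov 2025: 54 days → £264,000 × 4.25% × 54/365 = £1,659.9452
The Shire of Summerdown, 1 Dec – 31 Dec 2025: 31 days → £264,000 × 0.75% × 31/365 = £168.1644
Total = £10,030.1918

£10,030.19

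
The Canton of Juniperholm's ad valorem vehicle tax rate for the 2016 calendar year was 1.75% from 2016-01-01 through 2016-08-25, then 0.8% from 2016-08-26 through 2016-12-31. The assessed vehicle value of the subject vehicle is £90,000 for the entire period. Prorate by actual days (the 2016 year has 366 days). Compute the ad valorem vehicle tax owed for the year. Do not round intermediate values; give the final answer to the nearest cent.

2016-01-01 to 2016-08-25: 238 days at 1.75% → £90,000 × 1.75% × 238/366 = £1,024.1803
2016-08-26 to 2016-12-31: 128 days at 0.8% → £90,000 × 0.8% × 128/366 = £251.8033
Total = £1,275.9836

£1,275.98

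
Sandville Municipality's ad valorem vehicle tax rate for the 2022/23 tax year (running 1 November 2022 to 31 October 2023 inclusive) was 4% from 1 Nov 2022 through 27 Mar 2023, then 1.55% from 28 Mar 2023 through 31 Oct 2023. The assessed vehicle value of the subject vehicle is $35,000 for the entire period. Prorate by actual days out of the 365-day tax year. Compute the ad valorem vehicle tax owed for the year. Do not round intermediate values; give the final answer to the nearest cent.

1 Nov 2022 – 27 Mar 2023: 147 days at 4% → $35,000 × 4% × 147/365 = $563.8356
28 Mar – 31 Oct 2023: 218 days at 1.55% → $35,000 × 1.55% × 218/365 = $324.0137
Total = $887.8493

$887.85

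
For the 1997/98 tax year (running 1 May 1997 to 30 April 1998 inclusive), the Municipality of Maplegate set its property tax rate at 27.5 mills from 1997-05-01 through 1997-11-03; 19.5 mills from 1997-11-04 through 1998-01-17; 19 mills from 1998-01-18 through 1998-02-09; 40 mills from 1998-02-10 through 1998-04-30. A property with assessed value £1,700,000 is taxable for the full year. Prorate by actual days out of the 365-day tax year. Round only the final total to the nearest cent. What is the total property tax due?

£47,702.47

1997-05-01 to 1997-11-03: 187 days at 27.5 mills → £1,700,000 × 2.75% × 187/365 = £23,951.3699
1997-11-04 to 1998-01-17: 75 days at 19.5 mills → £1,700,000 × 1.95% × 75/365 = £6,811.6438
1998-01-18 to 1998-02-09: 23 days at 19 mills → £1,700,000 × 1.9% × 23/365 = £2,035.3425
1998-02-10 to 1998-04-30: 80 days at 40 mills → £1,700,000 × 4% × 80/365 = £14,904.1096
Total = £47,702.4658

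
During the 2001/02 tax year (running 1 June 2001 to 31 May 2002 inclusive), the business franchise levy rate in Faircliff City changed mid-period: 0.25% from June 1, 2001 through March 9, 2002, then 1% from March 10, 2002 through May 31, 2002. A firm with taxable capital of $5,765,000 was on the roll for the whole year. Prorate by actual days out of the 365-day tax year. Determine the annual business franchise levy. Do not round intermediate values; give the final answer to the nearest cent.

June 1, 2001 – March 9, 2002: 282 days at 0.25% → $5,765,000 × 0.25% × 282/365 = $11,135.1370
March 10 – May 31, 2002: 83 days at 1% → $5,765,000 × 1% × 83/365 = $13,109.4521
Total = $24,244.5890

$24,244.59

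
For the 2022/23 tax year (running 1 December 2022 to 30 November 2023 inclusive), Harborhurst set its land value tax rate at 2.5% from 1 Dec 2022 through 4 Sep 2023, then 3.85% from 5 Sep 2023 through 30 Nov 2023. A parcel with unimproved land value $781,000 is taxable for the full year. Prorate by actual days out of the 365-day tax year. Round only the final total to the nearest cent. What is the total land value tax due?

1 Dec 2022 – 4 Sep 2023: 278 days at 2.5% → $781,000 × 2.5% × 278/365 = $14,871.0959
5 Sep – 30 Nov 2023: 87 days at 3.85% → $781,000 × 3.85% × 87/365 = $7,167.0123
Total = $22,038.1082

$22,038.11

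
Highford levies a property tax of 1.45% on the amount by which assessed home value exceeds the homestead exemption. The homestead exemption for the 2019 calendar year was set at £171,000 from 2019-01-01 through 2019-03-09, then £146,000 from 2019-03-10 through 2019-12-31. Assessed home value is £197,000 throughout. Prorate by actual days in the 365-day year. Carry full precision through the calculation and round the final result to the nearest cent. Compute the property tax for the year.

2019-01-01 to 2019-03-09: 68 days, exemption £171,000 → (£197,000 − £171,000) × 1.45% × 68/365 = £70.2356
2019-03-10 to 2019-12-31: 297 days, exemption £146,000 → (£197,000 − £146,000) × 1.45% × 297/365 = £601.7301
Total = £671.9658

£671.97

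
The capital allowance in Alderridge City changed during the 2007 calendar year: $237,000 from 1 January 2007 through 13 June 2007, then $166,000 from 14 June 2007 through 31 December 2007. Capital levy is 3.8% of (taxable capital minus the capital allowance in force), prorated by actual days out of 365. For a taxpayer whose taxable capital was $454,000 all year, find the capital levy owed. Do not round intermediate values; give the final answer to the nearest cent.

$9,731.75

1 January – 13 June 2007: 164 days, exemption $237,000 → ($454,000 − $237,000) × 3.8% × 164/365 = $3,705.0521
14 June – 31 December 2007: 201 days, exemption $166,000 → ($454,000 − $166,000) × 3.8% × 201/365 = $6,026.6959
Total = $9,731.7479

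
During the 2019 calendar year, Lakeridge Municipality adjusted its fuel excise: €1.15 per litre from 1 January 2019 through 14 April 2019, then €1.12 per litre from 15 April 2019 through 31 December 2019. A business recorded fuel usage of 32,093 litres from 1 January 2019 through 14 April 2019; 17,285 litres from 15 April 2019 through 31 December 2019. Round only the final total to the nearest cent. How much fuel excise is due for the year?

€56,266.15

1 January – 14 April 2019: 32,093 litres at €1.15/litre → €36,906.95
15 April – 31 December 2019: 17,285 litres at €1.12/litre → €19,359.20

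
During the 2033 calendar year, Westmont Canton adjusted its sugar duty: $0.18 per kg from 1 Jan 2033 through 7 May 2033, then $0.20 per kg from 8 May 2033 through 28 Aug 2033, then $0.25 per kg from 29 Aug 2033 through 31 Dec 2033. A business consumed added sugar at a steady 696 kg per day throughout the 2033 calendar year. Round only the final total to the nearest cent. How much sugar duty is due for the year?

$53,390.16

1 Jan – 7 May 2033: 127 days × 696 kg/day = 88,392 kg at $0.18/kg → $15,910.56
8 May – 28 Aug 2033: 113 days × 696 kg/day = 78,648 kg at $0.20/kg → $15,729.60
29 Aug – 31 Dec 2033: 125 days × 696 kg/day = 87,000 kg at $0.25/kg → $21,750.00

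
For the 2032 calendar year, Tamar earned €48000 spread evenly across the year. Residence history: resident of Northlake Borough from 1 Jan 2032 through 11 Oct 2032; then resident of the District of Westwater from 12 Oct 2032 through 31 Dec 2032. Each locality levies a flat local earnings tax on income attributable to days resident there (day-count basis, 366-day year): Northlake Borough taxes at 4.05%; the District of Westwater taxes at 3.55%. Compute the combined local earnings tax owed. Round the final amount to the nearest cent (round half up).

€1890.89

Northlake Borough, 1 Jan – 11 Oct 2032: 285 days → €48000 × 4.05% × 285/366 = €1513.7705
The District of Westwater, 12 Oct – 31 Dec 2032: 81 days → €48000 × 3.55% × 81/366 = €377.1148
Total = €1890.8852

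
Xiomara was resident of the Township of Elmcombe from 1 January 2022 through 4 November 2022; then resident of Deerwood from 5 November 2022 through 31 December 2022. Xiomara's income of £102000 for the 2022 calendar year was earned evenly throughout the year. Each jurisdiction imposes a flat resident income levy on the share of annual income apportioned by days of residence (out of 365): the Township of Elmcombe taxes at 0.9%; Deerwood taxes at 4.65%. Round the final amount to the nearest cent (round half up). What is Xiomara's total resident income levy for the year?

£1515.33

The Township of Elmcombe, 1 January – 4 November 2022: 308 days → £102000 × 0.9% × 308/365 = £774.6411
Deerwood, 5 November – 31 December 2022: 57 days → £102000 × 4.65% × 57/365 = £740.6877
Total = £1515.3288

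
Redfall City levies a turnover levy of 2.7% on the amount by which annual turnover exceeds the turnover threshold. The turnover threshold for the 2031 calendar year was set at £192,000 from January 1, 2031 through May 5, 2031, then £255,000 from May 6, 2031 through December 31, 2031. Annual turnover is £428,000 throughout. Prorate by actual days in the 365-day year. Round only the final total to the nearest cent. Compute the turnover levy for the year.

January 1 – May 5, 2031: 125 days, exemption £192,000 → (£428,000 − £192,000) × 2.7% × 125/365 = £2,182.1918
May 6 – December 31, 2031: 240 days, exemption £255,000 → (£428,000 − £255,000) × 2.7% × 240/365 = £3,071.3425
Total = £5,253.5342

£5,253.53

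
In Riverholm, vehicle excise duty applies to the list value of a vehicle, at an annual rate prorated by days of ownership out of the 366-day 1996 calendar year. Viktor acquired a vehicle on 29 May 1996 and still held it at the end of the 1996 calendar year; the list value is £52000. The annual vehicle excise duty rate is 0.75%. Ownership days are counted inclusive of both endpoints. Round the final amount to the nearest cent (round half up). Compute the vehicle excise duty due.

£231.23

Days held (29 May – 31 Dec 1996): 217 out of 366
Tax = £52000 × 0.75% × 217/366 = £231.2295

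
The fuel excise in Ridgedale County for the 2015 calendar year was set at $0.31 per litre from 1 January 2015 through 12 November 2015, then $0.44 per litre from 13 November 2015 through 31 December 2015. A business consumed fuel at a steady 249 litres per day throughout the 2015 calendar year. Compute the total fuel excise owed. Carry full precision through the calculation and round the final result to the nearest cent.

1 January – 12 November 2015: 316 days × 249 litres/day = 78,684 litres at $0.31/litre → $24,392.04
13 November – 31 December 2015: 49 days × 249 litres/day = 12,201 litres at $0.44/litre → $5,368.44

$29,760.48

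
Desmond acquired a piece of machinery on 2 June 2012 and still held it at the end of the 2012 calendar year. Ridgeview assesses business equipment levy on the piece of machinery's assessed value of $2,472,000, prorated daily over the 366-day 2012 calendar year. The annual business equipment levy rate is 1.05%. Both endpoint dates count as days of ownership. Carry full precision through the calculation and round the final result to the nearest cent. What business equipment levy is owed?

$15,105.54

Days held (2 June – 31 December 2012): 213 out of 366
Tax = $2,472,000 × 1.05% × 213/366 = $15,105.5410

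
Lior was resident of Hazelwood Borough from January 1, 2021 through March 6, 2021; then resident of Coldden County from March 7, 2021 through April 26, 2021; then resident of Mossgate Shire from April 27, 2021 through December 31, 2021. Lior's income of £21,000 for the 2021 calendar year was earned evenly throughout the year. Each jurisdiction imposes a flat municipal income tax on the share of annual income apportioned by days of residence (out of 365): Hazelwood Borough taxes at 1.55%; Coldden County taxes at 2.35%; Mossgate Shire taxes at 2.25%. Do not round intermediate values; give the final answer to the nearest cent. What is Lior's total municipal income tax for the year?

£449.26

Hazelwood Borough, January 1 – March 6, 2021: 65 days → £21,000 × 1.55% × 65/365 = £57.9658
Coldden County, March 7 – April 26, 2021: 51 days → £21,000 × 2.35% × 51/365 = £68.9548
Mossgate Shire, April 27 – December 31, 2021: 249 days → £21,000 × 2.25% × 249/365 = £322.3356
Total = £449.2562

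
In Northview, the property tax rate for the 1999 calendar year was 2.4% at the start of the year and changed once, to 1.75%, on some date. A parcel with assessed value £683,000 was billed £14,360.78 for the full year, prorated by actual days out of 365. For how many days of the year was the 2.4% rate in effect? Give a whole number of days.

Let d = days at the first rate; then 365 − d days at the second rate.
£683,000 × [2.4%·d + 1.75%·(365−d)] / 365 = £14,360.78
Solving gives d = 198, so the new rate took effect on 18 July 1999.

198 days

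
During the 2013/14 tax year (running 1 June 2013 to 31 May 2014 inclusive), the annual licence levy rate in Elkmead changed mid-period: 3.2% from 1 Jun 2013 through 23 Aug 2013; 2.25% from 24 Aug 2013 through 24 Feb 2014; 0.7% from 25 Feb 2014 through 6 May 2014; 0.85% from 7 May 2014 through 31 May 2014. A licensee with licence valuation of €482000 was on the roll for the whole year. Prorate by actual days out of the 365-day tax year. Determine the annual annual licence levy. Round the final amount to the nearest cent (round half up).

1 Jun – 23 Aug 2013: 84 days at 3.2% → €482000 × 3.2% × 84/365 = €3549.6329
24 Aug 2013 – 24 Feb 2014: 185 days at 2.25% → €482000 × 2.25% × 185/365 = €5496.7808
25 Feb – 6 May 2014: 71 days at 0.7% → €482000 × 0.7% × 71/365 = €656.3123
7 May – 31 May 2014: 25 days at 0.85% → €482000 × 0.85% × 25/365 = €280.6164
Total = €9983.3425

€9983.34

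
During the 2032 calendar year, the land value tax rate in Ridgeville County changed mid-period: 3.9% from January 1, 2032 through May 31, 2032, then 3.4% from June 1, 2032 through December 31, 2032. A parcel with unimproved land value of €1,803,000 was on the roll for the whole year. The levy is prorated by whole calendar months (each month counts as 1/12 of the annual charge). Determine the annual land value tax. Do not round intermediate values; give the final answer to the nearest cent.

January 1 – May 31, 2032: 5 months at 3.9% → €1,803,000 × 3.9% × 5/12 = €29,298.7500
June 1 – December 31, 2032: 7 months at 3.4% → €1,803,000 × 3.4% × 7/12 = €35,759.5000
Total = €65,058.2500

€65,058.25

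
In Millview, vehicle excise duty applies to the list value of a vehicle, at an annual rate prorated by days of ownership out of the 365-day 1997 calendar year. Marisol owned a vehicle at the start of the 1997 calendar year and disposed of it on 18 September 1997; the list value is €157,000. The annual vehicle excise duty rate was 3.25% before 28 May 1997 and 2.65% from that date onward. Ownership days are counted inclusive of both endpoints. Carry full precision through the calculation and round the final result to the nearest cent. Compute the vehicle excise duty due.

1 January – 27 May 1997: 147 days at 3.25% → €157,000 × 3.25% × 147/365 = €2,054.9795
28 May – 18 September 1997: 114 days at 2.65% → €157,000 × 2.65% × 114/365 = €1,299.4438
Total = €3,354.4233

€3,354.42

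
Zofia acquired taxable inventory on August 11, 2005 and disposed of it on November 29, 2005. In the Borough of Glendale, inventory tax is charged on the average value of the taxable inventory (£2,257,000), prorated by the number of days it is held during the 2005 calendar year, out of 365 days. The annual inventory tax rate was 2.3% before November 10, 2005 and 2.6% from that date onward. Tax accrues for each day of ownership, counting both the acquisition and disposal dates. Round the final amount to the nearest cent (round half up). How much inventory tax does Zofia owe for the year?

August 11 – November 9, 2005: 91 days at 2.3% → £2,257,000 × 2.3% × 91/365 = £12,942.1945
November 10 – November 29, 2005: 20 days at 2.6% → £2,257,000 × 2.6% × 20/365 = £3,215.4521
Total = £16,157.6466

£16,157.65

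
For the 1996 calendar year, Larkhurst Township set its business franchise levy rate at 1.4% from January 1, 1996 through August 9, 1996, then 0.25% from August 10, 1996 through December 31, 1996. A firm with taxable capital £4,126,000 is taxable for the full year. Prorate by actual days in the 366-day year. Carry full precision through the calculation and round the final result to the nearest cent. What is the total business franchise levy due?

£39,095.54

January 1 – August 9, 1996: 222 days at 1.4% → £4,126,000 × 1.4% × 222/366 = £35,037.1803
August 10 – December 31, 1996: 144 days at 0.25% → £4,126,000 × 0.25% × 144/366 = £4,058.3607
Total = £39,095.5410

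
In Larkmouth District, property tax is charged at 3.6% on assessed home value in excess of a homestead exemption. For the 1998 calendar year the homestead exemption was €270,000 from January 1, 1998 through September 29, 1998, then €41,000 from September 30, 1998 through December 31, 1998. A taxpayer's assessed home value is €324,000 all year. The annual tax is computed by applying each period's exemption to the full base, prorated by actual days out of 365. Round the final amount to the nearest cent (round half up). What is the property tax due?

January 1 – September 29, 1998: 272 days, exemption €270,000 → (€324,000 − €270,000) × 3.6% × 272/365 = €1,448.6795
September 30 – December 31, 1998: 93 days, exemption €41,000 → (€324,000 − €41,000) × 3.6% × 93/365 = €2,595.8466
Total = €4,044.5260

€4,044.53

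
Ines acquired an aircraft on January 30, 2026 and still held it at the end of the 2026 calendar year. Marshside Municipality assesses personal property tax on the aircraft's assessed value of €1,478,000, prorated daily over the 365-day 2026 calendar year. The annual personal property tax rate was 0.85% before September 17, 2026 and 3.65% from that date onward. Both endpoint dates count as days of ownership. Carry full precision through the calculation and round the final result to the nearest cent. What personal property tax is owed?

January 30 – September 16, 2026: 230 days at 0.85% → €1,478,000 × 0.85% × 230/365 = €7,916.4110
September 17 – December 31, 2026: 106 days at 3.65% → €1,478,000 × 3.65% × 106/365 = €15,666.8000
Total = €23,583.2110

€23,583.21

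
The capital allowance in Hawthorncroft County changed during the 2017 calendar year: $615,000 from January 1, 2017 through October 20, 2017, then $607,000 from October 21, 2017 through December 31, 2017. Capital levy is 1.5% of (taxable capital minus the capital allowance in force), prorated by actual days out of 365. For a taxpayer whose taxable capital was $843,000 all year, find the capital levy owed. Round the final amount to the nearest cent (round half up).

January 1 – October 20, 2017: 293 days, exemption $615,000 → ($843,000 − $615,000) × 1.5% × 293/365 = $2,745.3699
October 21 – December 31, 2017: 72 days, exemption $607,000 → ($843,000 − $607,000) × 1.5% × 72/365 = $698.3014
Total = $3,443.6712

$3,443.67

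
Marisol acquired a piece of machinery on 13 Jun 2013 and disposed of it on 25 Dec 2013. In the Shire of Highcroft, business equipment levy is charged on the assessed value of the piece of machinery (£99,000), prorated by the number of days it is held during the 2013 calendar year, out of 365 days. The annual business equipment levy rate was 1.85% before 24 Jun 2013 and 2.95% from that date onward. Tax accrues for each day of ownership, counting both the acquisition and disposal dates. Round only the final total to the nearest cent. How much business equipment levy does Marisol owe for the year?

£1,535.45

13 Jun – 23 Jun 2013: 11 days at 1.85% → £99,000 × 1.85% × 11/365 = £55.1959
24 Jun – 25 Dec 2013: 185 days at 2.95% → £99,000 × 2.95% × 185/365 = £1,480.2534
Total = £1,535.4493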